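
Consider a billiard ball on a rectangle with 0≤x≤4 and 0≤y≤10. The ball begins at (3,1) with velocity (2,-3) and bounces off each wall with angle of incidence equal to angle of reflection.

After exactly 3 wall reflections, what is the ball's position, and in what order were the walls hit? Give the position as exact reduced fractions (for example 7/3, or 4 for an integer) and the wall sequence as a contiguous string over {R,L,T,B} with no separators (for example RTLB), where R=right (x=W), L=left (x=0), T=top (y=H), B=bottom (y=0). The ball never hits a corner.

1. t=1/3 → B at (11/3,0); v=(2,3)
2. t=1/6 → R at (4,1/2); v=(-2,3)
3. t=2 → L at (0,13/2); v=(2,3)

Final position: (0,13/2)
Wall sequence: BRL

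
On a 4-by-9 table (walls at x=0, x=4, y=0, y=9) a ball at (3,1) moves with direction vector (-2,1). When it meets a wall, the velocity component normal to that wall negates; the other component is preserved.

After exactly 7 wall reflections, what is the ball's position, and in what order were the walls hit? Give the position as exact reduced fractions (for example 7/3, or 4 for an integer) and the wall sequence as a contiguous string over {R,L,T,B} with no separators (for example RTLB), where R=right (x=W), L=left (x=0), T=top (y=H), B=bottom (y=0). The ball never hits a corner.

1. t=3/2 → L at (0,5/2); v=(2,1)
2. t=2 → R at (4,9/2); v=(-2,1)
3. t=2 → L at (0,13/2); v=(2,1)
4. t=2 → R at (4,17/2); v=(-2,1)
5. t=1/2 → T at (3,9); v=(-2,-1)
6. t=3/2 → L at (0,15/2); v=(2,-1)
7. t=2 → R at (4,11/2); v=(-2,-1)

Final position: (4,11/2)
Wall sequence: LRLRTLR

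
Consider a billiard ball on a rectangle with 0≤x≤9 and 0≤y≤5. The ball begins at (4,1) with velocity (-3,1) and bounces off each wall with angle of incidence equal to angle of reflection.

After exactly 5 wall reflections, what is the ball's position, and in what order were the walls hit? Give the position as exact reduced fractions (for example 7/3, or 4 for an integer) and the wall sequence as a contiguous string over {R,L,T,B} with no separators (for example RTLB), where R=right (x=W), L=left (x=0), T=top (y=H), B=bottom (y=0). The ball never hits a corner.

Final position: (5,0)
Wall sequence: LTRLB

1. t=4/3 → L at (0,7/3); v=(3,1)
2. t=8/3 → T at (8,5); v=(3,-1)
3. t=1/3 → R at (9,14/3); v=(-3,-1)
4. t=3 → L at (0,5/3); v=(3,-1)
5. t=5/3 → B at (5,0); v=(3,1)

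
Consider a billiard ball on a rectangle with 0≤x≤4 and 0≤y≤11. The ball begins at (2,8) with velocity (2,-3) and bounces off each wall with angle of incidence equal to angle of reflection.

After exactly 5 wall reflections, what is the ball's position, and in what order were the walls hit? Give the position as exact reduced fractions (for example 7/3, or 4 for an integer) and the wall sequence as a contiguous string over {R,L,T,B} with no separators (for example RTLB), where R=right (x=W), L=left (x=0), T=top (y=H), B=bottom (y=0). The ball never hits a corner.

1. t=1 → R at (4,5); v=(-2,-3)
2. t=5/3 → B at (2/3,0); v=(-2,3)
3. t=1/3 → L at (0,1); v=(2,3)
4. t=2 → R at (4,7); v=(-2,3)
5. t=4/3 → T at (4/3,11); v=(-2,-3)

Final position: (4/3,11)
Wall sequence: RBLRT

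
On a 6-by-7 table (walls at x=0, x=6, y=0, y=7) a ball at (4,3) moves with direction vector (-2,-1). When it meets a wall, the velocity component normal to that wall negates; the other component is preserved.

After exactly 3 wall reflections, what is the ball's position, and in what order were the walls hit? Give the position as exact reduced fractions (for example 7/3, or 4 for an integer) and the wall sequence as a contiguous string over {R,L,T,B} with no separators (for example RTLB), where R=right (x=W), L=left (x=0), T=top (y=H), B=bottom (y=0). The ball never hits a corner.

1. t=2 → L at (0,1); v=(2,-1)
2. t=1 → B at (2,0); v=(2,1)
3. t=2 → R at (6,2); v=(-2,1)

Final position: (6,2)
Wall sequence: LBR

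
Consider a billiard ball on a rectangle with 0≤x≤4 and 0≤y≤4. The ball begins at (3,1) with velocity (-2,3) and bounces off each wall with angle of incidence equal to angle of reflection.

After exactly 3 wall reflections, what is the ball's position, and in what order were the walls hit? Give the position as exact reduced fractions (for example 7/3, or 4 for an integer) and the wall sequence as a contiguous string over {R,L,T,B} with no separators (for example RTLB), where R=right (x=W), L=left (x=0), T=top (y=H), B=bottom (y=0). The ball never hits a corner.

Final position: (5/3,0)
Wall sequence: TLB

1. t=1 → T at (1,4); v=(-2,-3)
2. t=1/2 → L at (0,5/2); v=(2,-3)
3. t=5/6 → B at (5/3,0); v=(2,3)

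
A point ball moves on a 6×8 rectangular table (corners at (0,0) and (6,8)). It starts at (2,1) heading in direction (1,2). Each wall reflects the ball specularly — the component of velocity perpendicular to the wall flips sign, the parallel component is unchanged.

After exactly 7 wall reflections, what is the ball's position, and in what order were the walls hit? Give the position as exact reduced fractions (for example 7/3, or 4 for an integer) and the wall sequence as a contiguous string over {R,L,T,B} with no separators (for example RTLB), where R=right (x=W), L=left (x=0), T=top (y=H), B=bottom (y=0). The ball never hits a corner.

Final position: (6,1)
Wall sequence: TRBLTBR

1. t=7/2 → T at (11/2,8); v=(1,-2)
2. t=1/2 → R at (6,7); v=(-1,-2)
3. t=7/2 → B at (5/2,0); v=(-1,2)
4. t=5/2 → L at (0,5); v=(1,2)
5. t=3/2 → T at (3/2,8); v=(1,-2)
6. t=4 → B at (11/2,0); v=(1,2)
7. t=1/2 → R at (6,1); v=(-1,2)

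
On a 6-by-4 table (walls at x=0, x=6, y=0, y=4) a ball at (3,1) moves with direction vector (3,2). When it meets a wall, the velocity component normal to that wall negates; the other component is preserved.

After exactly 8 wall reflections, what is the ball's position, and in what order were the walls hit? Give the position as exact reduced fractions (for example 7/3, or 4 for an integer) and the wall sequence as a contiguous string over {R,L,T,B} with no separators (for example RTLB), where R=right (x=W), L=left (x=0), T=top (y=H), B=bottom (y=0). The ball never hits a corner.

Final position: (3/2,0)
Wall sequence: RTLBRTLB

1. t=1 → R at (6,3); v=(-3,2)
2. t=1/2 → T at (9/2,4); v=(-3,-2)
3. t=3/2 → L at (0,1); v=(3,-2)
4. t=1/2 → B at (3/2,0); v=(3,2)
5. t=3/2 → R at (6,3); v=(-3,2)
6. t=1/2 → T at (9/2,4); v=(-3,-2)
7. t=3/2 → L at (0,1); v=(3,-2)
8. t=1/2 → B at (3/2,0); v=(3,2)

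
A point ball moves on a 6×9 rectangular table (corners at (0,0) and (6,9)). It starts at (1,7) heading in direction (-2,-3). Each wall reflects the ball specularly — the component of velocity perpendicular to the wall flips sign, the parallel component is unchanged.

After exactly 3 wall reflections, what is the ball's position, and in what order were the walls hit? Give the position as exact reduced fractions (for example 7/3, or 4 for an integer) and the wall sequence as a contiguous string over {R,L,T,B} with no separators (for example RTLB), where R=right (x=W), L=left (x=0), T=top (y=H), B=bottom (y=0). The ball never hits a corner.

Final position: (6,7/2)
Wall sequence: LBR

1. t=1/2 → L at (0,11/2); v=(2,-3)
2. t=11/6 → B at (11/3,0); v=(2,3)
3. t=7/6 → R at (6,7/2); v=(-2,3)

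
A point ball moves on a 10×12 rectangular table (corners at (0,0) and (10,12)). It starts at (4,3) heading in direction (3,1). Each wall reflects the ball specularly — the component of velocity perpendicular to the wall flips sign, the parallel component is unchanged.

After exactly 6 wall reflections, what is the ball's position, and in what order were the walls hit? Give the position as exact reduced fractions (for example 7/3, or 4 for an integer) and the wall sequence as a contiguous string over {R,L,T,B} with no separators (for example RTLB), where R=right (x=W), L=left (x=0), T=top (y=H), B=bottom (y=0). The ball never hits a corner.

Final position: (10,17/3)
Wall sequence: RLRTLR

1. t=2 → R at (10,5); v=(-3,1)
2. t=10/3 → L at (0,25/3); v=(3,1)
3. t=10/3 → R at (10,35/3); v=(-3,1)
4. t=1/3 → T at (9,12); v=(-3,-1)
5. t=3 → L at (0,9); v=(3,-1)
6. t=10/3 → R at (10,17/3); v=(-3,-1)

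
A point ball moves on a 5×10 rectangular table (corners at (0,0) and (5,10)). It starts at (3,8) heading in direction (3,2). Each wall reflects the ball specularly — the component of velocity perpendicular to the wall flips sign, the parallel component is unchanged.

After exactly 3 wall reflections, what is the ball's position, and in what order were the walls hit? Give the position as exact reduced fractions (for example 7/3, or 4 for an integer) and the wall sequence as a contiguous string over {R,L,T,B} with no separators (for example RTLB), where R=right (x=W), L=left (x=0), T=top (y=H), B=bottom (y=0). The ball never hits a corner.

1. t=2/3 → R at (5,28/3); v=(-3,2)
2. t=1/3 → T at (4,10); v=(-3,-2)
3. t=4/3 → L at (0,22/3); v=(3,-2)

Final position: (0,22/3)
Wall sequence: RTL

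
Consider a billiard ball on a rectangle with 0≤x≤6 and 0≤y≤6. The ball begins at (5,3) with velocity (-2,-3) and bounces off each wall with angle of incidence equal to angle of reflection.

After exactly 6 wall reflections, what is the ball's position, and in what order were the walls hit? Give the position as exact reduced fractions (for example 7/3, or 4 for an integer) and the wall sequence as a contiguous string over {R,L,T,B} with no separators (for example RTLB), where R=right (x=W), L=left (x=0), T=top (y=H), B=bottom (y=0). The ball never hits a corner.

Final position: (3,6)
Wall sequence: BLTBRT

1. t=1 → B at (3,0); v=(-2,3)
2. t=3/2 → L at (0,9/2); v=(2,3)
3. t=1/2 → T at (1,6); v=(2,-3)
4. t=2 → B at (5,0); v=(2,3)
5. t=1/2 → R at (6,3/2); v=(-2,3)
6. t=3/2 → T at (3,6); v=(-2,-3)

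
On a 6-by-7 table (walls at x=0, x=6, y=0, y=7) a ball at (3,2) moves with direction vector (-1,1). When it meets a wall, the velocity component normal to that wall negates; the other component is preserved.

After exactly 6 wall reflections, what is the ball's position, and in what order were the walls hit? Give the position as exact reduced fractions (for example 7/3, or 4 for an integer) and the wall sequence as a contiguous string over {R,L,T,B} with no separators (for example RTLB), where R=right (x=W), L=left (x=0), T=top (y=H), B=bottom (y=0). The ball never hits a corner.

Final position: (4,7)
Wall sequence: LTRBLT

1. t=3 → L at (0,5); v=(1,1)
2. t=2 → T at (2,7); v=(1,-1)
3. t=4 → R at (6,3); v=(-1,-1)
4. t=3 → B at (3,0); v=(-1,1)
5. t=3 → L at (0,3); v=(1,1)
6. t=4 → T at (4,7); v=(1,-1)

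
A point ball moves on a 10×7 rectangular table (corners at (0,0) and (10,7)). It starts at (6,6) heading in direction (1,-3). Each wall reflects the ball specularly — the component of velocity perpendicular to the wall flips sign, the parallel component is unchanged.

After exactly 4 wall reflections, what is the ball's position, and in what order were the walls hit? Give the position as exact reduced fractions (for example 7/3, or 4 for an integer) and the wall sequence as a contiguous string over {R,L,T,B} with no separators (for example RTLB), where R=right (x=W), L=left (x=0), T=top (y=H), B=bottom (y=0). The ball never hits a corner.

1. t=2 → B at (8,0); v=(1,3)
2. t=2 → R at (10,6); v=(-1,3)
3. t=1/3 → T at (29/3,7); v=(-1,-3)
4. t=7/3 → B at (22/3,0); v=(-1,3)

Final position: (22/3,0)
Wall sequence: BRTB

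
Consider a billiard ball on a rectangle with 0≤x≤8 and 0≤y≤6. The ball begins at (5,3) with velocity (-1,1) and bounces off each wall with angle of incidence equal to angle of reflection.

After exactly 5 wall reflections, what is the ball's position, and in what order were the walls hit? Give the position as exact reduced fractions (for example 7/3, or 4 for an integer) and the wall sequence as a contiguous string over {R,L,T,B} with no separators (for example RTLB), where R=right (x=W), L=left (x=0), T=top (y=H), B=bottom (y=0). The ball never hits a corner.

Final position: (6,6)
Wall sequence: TLBRT

1. t=3 → T at (2,6); v=(-1,-1)
2. t=2 → L at (0,4); v=(1,-1)
3. t=4 → B at (4,0); v=(1,1)
4. t=4 → R at (8,4); v=(-1,1)
5. t=2 → T at (6,6); v=(-1,-1)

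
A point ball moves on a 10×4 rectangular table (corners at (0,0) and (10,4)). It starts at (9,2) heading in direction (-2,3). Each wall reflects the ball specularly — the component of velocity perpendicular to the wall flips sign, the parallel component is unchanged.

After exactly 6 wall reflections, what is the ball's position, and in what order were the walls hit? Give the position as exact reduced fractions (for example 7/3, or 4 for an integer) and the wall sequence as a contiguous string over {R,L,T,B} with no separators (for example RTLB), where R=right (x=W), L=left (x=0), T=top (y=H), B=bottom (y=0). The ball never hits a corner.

1. t=2/3 → T at (23/3,4); v=(-2,-3)
2. t=4/3 → B at (5,0); v=(-2,3)
3. t=4/3 → T at (7/3,4); v=(-2,-3)
4. t=7/6 → L at (0,1/2); v=(2,-3)
5. t=1/6 → B at (1/3,0); v=(2,3)
6. t=4/3 → T at (3,4); v=(2,-3)

Final position: (3,4)
Wall sequence: TBTLBT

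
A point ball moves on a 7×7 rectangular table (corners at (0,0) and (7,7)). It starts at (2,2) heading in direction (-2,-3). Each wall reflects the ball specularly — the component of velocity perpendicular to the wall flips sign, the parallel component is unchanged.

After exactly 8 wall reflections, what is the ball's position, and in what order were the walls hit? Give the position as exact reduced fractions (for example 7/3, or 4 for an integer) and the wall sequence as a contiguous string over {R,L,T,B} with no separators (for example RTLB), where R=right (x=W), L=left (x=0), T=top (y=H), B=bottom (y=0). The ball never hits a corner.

1. t=2/3 → B at (2/3,0); v=(-2,3)
2. t=1/3 → L at (0,1); v=(2,3)
3. t=2 → T at (4,7); v=(2,-3)
4. t=3/2 → R at (7,5/2); v=(-2,-3)
5. t=5/6 → B at (16/3,0); v=(-2,3)
6. t=7/3 → T at (2/3,7); v=(-2,-3)
7. t=1/3 → L at (0,6); v=(2,-3)
8. t=2 → B at (4,0); v=(2,3)

Final position: (4,0)
Wall sequence: BLTRBTLB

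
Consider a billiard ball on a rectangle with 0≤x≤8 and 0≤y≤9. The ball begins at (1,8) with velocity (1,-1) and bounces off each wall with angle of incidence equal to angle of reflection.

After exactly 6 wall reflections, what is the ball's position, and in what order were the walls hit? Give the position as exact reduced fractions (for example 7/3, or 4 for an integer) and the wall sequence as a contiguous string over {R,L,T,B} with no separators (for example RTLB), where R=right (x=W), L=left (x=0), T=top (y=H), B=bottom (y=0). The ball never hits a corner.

1. t=7 → R at (8,1); v=(-1,-1)
2. t=1 → B at (7,0); v=(-1,1)
3. t=7 → L at (0,7); v=(1,1)
4. t=2 → T at (2,9); v=(1,-1)
5. t=6 → R at (8,3); v=(-1,-1)
6. t=3 → B at (5,0); v=(-1,1)

Final position: (5,0)
Wall sequence: RBLTRB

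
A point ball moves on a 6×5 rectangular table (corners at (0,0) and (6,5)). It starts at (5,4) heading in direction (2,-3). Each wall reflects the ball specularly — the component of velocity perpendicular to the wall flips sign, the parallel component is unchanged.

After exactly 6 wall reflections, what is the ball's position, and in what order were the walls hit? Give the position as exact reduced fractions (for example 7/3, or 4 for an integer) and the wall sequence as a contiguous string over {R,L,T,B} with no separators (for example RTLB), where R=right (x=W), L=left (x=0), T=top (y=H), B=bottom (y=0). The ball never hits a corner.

1. t=1/2 → R at (6,5/2); v=(-2,-3)
2. t=5/6 → B at (13/3,0); v=(-2,3)
3. t=5/3 → T at (1,5); v=(-2,-3)
4. t=1/2 → L at (0,7/2); v=(2,-3)
5. t=7/6 → B at (7/3,0); v=(2,3)
6. t=5/3 → T at (17/3,5); v=(2,-3)

Final position: (17/3,5)
Wall sequence: RBTLBT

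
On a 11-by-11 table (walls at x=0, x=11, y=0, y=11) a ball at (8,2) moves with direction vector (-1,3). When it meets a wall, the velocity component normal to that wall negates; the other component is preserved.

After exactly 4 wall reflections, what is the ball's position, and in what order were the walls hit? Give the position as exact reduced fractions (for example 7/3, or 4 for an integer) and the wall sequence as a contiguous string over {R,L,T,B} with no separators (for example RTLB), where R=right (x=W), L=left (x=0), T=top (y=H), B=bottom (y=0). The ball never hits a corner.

Final position: (7/3,11)
Wall sequence: TBLT

1. t=3 → T at (5,11); v=(-1,-3)
2. t=11/3 → B at (4/3,0); v=(-1,3)
3. t=4/3 → L at (0,4); v=(1,3)
4. t=7/3 → T at (7/3,11); v=(1,-3)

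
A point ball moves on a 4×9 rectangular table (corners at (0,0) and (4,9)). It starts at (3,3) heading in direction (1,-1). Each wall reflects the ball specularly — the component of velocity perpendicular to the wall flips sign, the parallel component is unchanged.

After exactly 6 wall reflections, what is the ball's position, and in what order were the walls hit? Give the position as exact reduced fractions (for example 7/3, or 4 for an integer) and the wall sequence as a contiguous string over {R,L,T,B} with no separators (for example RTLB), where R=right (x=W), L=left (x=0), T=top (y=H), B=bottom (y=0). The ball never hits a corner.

1. t=1 → R at (4,2); v=(-1,-1)
2. t=2 → B at (2,0); v=(-1,1)
3. t=2 → L at (0,2); v=(1,1)
4. t=4 → R at (4,6); v=(-1,1)
5. t=3 → T at (1,9); v=(-1,-1)
6. t=1 → L at (0,8); v=(1,-1)

Final position: (0,8)
Wall sequence: RBLRTL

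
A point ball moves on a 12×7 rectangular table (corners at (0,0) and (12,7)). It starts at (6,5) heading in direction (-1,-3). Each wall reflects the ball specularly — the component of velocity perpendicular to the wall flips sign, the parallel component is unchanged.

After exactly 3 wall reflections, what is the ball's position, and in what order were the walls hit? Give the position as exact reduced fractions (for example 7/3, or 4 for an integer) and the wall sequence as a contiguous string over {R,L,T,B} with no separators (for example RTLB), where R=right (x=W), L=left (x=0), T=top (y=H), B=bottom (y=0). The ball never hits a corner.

1. t=5/3 → B at (13/3,0); v=(-1,3)
2. t=7/3 → T at (2,7); v=(-1,-3)
3. t=2 → L at (0,1); v=(1,-3)

Final position: (0,1)
Wall sequence: BTL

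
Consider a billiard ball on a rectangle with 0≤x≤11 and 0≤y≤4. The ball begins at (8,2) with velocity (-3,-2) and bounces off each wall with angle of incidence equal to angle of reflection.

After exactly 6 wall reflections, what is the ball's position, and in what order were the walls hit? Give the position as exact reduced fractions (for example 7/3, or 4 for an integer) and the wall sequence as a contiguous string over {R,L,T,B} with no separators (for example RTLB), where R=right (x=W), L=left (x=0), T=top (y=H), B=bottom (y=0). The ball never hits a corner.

1. t=1 → B at (5,0); v=(-3,2)
2. t=5/3 → L at (0,10/3); v=(3,2)
3. t=1/3 → T at (1,4); v=(3,-2)
4. t=2 → B at (7,0); v=(3,2)
5. t=4/3 → R at (11,8/3); v=(-3,2)
6. t=2/3 → T at (9,4); v=(-3,-2)

Final position: (9,4)
Wall sequence: BLTBRT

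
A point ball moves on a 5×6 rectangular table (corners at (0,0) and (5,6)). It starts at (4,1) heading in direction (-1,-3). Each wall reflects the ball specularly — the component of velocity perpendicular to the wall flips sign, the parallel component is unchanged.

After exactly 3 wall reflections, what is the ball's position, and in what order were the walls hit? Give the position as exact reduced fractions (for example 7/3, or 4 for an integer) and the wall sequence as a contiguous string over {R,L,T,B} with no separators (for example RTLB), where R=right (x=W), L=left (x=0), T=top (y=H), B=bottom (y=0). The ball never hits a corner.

Final position: (0,1)
Wall sequence: BTL

1. t=1/3 → B at (11/3,0); v=(-1,3)
2. t=2 → T at (5/3,6); v=(-1,-3)
3. t=5/3 → L at (0,1); v=(1,-3)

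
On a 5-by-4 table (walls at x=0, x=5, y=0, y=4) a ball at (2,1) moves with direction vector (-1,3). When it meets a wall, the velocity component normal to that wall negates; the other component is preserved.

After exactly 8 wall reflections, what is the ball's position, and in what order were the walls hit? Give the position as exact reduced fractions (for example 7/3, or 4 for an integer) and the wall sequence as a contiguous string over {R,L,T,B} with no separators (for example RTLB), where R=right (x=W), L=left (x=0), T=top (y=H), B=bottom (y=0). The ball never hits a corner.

1. t=1 → T at (1,4); v=(-1,-3)
2. t=1 → L at (0,1); v=(1,-3)
3. t=1/3 → B at (1/3,0); v=(1,3)
4. t=4/3 → T at (5/3,4); v=(1,-3)
5. t=4/3 → B at (3,0); v=(1,3)
6. t=4/3 → T at (13/3,4); v=(1,-3)
7. t=2/3 → R at (5,2); v=(-1,-3)
8. t=2/3 → B at (13/3,0); v=(-1,3)

Final position: (13/3,0)
Wall sequence: TLBTBTRB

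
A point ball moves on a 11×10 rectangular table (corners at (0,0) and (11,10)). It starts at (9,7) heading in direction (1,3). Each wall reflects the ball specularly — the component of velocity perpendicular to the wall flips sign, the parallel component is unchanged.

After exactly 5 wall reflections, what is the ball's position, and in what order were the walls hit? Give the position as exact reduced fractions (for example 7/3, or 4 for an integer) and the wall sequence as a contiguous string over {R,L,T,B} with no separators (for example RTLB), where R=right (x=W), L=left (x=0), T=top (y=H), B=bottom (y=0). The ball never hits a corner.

1. t=1 → T at (10,10); v=(1,-3)
2. t=1 → R at (11,7); v=(-1,-3)
3. t=7/3 → B at (26/3,0); v=(-1,3)
4. t=10/3 → T at (16/3,10); v=(-1,-3)
5. t=10/3 → B at (2,0); v=(-1,3)

Final position: (2,0)
Wall sequence: TRBTB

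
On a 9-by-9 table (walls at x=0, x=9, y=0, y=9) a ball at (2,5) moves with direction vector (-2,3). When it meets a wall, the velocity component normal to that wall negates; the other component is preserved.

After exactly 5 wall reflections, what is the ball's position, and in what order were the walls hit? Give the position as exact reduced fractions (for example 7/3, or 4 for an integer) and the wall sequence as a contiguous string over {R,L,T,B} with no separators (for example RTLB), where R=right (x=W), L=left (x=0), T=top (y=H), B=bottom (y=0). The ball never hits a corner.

1. t=1 → L at (0,8); v=(2,3)
2. t=1/3 → T at (2/3,9); v=(2,-3)
3. t=3 → B at (20/3,0); v=(2,3)
4. t=7/6 → R at (9,7/2); v=(-2,3)
5. t=11/6 → T at (16/3,9); v=(-2,-3)

Final position: (16/3,9)
Wall sequence: LTBRT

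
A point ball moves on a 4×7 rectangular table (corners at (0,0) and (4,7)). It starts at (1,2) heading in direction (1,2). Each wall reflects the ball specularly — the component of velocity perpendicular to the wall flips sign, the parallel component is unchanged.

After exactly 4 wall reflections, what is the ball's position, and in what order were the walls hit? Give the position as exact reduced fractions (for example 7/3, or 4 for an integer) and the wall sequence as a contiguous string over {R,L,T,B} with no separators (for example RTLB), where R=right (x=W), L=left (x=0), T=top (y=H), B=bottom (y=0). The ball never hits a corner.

Final position: (0,2)
Wall sequence: TRBL

1. t=5/2 → T at (7/2,7); v=(1,-2)
2. t=1/2 → R at (4,6); v=(-1,-2)
3. t=3 → B at (1,0); v=(-1,2)
4. t=1 → L at (0,2); v=(1,2)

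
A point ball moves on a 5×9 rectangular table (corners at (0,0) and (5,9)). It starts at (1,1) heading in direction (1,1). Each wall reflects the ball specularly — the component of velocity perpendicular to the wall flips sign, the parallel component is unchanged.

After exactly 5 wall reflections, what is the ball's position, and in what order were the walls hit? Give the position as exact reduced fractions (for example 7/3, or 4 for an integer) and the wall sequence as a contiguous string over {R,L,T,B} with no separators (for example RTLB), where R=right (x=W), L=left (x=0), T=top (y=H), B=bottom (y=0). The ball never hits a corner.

1. t=4 → R at (5,5); v=(-1,1)
2. t=4 → T at (1,9); v=(-1,-1)
3. t=1 → L at (0,8); v=(1,-1)
4. t=5 → R at (5,3); v=(-1,-1)
5. t=3 → B at (2,0); v=(-1,1)

Final position: (2,0)
Wall sequence: RTLRB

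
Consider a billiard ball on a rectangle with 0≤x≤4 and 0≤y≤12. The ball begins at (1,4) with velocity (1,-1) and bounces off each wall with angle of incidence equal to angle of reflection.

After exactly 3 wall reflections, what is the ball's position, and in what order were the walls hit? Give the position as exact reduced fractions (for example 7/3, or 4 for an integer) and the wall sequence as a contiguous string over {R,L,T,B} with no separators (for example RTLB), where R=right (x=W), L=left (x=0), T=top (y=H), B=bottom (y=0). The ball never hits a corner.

1. t=3 → R at (4,1); v=(-1,-1)
2. t=1 → B at (3,0); v=(-1,1)
3. t=3 → L at (0,3); v=(1,1)

Final position: (0,3)
Wall sequence: RBL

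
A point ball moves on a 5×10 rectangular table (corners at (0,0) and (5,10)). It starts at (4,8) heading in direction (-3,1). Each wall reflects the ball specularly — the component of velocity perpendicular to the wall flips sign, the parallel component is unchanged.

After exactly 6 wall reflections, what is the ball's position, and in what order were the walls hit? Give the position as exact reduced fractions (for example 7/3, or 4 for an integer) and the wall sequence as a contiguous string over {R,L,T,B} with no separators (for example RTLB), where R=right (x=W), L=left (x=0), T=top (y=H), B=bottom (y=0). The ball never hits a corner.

1. t=4/3 → L at (0,28/3); v=(3,1)
2. t=2/3 → T at (2,10); v=(3,-1)
3. t=1 → R at (5,9); v=(-3,-1)
4. t=5/3 → L at (0,22/3); v=(3,-1)
5. t=5/3 → R at (5,17/3); v=(-3,-1)
6. t=5/3 → L at (0,4); v=(3,-1)

Final position: (0,4)
Wall sequence: LTRLRL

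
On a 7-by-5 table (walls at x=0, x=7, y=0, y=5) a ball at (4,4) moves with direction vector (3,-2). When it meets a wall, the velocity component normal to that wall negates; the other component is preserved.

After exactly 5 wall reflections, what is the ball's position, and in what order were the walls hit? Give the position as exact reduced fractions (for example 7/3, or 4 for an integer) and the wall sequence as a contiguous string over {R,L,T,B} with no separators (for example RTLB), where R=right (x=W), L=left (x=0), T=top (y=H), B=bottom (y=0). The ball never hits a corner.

Final position: (7,8/3)
Wall sequence: RBLTR

1. t=1 → R at (7,2); v=(-3,-2)
2. t=1 → B at (4,0); v=(-3,2)
3. t=4/3 → L at (0,8/3); v=(3,2)
4. t=7/6 → T at (7/2,5); v=(3,-2)
5. t=7/6 → R at (7,8/3); v=(-3,-2)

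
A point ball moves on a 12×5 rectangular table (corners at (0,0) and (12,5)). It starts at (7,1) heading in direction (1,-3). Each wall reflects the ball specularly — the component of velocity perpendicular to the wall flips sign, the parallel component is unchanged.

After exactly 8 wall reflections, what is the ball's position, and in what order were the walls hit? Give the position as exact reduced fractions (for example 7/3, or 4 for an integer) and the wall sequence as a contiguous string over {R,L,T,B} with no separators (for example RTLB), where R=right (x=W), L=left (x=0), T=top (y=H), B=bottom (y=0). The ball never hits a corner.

1. t=1/3 → B at (22/3,0); v=(1,3)
2. t=5/3 → T at (9,5); v=(1,-3)
3. t=5/3 → B at (32/3,0); v=(1,3)
4. t=4/3 → R at (12,4); v=(-1,3)
5. t=1/3 → T at (35/3,5); v=(-1,-3)
6. t=5/3 → B at (10,0); v=(-1,3)
7. t=5/3 → T at (25/3,5); v=(-1,-3)
8. t=5/3 → B at (20/3,0); v=(-1,3)

Final position: (20/3,0)
Wall sequence: BTBRTBTB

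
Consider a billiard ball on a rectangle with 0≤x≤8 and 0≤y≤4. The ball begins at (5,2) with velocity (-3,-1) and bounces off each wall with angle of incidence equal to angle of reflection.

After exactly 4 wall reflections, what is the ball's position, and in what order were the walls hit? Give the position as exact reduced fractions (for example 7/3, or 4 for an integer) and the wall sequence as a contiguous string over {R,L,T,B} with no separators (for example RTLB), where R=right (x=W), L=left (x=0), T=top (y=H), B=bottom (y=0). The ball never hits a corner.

Final position: (3,4)
Wall sequence: LBRT

1. t=5/3 → L at (0,1/3); v=(3,-1)
2. t=1/3 → B at (1,0); v=(3,1)
3. t=7/3 → R at (8,7/3); v=(-3,1)
4. t=5/3 → T at (3,4); v=(-3,-1)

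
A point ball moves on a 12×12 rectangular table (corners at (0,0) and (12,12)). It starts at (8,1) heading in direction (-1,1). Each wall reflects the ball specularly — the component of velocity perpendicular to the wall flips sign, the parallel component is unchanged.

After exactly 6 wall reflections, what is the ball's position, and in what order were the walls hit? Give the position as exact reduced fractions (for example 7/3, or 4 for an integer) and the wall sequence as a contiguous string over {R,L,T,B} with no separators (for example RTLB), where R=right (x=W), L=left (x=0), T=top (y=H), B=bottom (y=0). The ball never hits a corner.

1. t=8 → L at (0,9); v=(1,1)
2. t=3 → T at (3,12); v=(1,-1)
3. t=9 → R at (12,3); v=(-1,-1)
4. t=3 → B at (9,0); v=(-1,1)
5. t=9 → L at (0,9); v=(1,1)
6. t=3 → T at (3,12); v=(1,-1)

Final position: (3,12)
Wall sequence: LTRBLT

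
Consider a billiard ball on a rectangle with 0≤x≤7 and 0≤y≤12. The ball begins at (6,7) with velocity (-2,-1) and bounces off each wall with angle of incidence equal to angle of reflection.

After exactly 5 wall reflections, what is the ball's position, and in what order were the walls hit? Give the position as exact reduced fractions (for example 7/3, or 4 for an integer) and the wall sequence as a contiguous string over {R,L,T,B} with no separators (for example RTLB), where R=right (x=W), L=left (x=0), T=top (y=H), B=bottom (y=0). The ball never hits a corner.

Final position: (7,13/2)
Wall sequence: LRBLR

1. t=3 → L at (0,4); v=(2,-1)
2. t=7/2 → R at (7,1/2); v=(-2,-1)
3. t=1/2 → B at (6,0); v=(-2,1)
4. t=3 → L at (0,3); v=(2,1)
5. t=7/2 → R at (7,13/2); v=(-2,1)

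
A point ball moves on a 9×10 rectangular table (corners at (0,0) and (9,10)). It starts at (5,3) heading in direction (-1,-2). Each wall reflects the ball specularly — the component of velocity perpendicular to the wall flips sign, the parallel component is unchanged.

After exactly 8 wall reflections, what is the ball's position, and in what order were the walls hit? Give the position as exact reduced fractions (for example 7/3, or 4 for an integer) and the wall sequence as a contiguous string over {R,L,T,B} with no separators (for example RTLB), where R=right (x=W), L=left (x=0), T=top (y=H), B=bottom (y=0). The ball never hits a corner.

Final position: (0,3)
Wall sequence: BLTBRTBL

1. t=3/2 → B at (7/2,0); v=(-1,2)
2. t=7/2 → L at (0,7); v=(1,2)
3. t=3/2 → T at (3/2,10); v=(1,-2)
4. t=5 → B at (13/2,0); v=(1,2)
5. t=5/2 → R at (9,5); v=(-1,2)
6. t=5/2 → T at (13/2,10); v=(-1,-2)
7. t=5 → B at (3/2,0); v=(-1,2)
8. t=3/2 → L at (0,3); v=(1,2)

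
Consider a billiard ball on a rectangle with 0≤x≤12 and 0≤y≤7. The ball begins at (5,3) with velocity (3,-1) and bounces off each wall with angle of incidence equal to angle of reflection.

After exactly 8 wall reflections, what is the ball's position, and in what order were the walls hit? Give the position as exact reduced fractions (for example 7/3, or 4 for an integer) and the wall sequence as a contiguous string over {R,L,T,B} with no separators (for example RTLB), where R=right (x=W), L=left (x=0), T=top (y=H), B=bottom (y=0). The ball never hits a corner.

1. t=7/3 → R at (12,2/3); v=(-3,-1)
2. t=2/3 → B at (10,0); v=(-3,1)
3. t=10/3 → L at (0,10/3); v=(3,1)
4. t=11/3 → T at (11,7); v=(3,-1)
5. t=1/3 → R at (12,20/3); v=(-3,-1)
6. t=4 → L at (0,8/3); v=(3,-1)
7. t=8/3 → B at (8,0); v=(3,1)
8. t=4/3 → R at (12,4/3); v=(-3,1)

Final position: (12,4/3)
Wall sequence: RBLTRLBR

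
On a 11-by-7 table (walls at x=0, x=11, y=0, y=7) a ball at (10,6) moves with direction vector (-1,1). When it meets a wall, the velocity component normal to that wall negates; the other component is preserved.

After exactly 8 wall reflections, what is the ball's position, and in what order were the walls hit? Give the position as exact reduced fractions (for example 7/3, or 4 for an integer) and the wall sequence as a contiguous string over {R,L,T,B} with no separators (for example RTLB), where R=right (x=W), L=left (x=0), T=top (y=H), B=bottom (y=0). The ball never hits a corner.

1. t=1 → T at (9,7); v=(-1,-1)
2. t=7 → B at (2,0); v=(-1,1)
3. t=2 → L at (0,2); v=(1,1)
4. t=5 → T at (5,7); v=(1,-1)
5. t=6 → R at (11,1); v=(-1,-1)
6. t=1 → B at (10,0); v=(-1,1)
7. t=7 → T at (3,7); v=(-1,-1)
8. t=3 → L at (0,4); v=(1,-1)

Final position: (0,4)
Wall sequence: TBLTRBTL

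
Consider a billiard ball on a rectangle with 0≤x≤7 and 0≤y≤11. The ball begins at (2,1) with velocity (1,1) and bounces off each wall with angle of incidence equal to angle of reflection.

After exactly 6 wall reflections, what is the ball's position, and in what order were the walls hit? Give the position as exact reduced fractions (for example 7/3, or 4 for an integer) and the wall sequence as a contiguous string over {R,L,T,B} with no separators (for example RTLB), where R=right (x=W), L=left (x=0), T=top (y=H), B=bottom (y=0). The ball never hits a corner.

Final position: (0,5)
Wall sequence: RTLRBL

1. t=5 → R at (7,6); v=(-1,1)
2. t=5 → T at (2,11); v=(-1,-1)
3. t=2 → L at (0,9); v=(1,-1)
4. t=7 → R at (7,2); v=(-1,-1)
5. t=2 → B at (5,0); v=(-1,1)
6. t=5 → L at (0,5); v=(1,1)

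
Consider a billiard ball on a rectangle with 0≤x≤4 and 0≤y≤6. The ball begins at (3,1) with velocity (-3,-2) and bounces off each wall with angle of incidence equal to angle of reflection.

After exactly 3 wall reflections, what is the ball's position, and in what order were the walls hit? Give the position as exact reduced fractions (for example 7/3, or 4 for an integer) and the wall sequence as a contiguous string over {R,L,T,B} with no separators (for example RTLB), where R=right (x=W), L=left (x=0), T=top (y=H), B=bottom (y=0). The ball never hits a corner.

1. t=1/2 → B at (3/2,0); v=(-3,2)
2. t=1/2 → L at (0,1); v=(3,2)
3. t=4/3 → R at (4,11/3); v=(-3,2)

Final position: (4,11/3)
Wall sequence: BLR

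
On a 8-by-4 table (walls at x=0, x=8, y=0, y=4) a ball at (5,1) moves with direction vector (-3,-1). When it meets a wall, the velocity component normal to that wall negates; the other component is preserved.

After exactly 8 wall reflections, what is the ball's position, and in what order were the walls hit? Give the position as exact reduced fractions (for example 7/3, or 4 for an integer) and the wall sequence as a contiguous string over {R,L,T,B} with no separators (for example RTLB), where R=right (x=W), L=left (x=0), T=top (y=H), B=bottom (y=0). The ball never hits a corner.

1. t=1 → B at (2,0); v=(-3,1)
2. t=2/3 → L at (0,2/3); v=(3,1)
3. t=8/3 → R at (8,10/3); v=(-3,1)
4. t=2/3 → T at (6,4); v=(-3,-1)
5. t=2 → L at (0,2); v=(3,-1)
6. t=2 → B at (6,0); v=(3,1)
7. t=2/3 → R at (8,2/3); v=(-3,1)
8. t=8/3 → L at (0,10/3); v=(3,1)

Final position: (0,10/3)
Wall sequence: BLRTLBRL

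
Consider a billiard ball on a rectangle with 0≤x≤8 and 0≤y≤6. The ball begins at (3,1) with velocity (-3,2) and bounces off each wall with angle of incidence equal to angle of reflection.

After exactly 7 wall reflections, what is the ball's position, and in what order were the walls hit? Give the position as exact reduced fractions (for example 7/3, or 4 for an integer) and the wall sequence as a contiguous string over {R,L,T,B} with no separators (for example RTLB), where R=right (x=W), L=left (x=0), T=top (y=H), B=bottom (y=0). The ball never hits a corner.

Final position: (8,5)
Wall sequence: LTRBLTR

1. t=1 → L at (0,3); v=(3,2)
2. t=3/2 → T at (9/2,6); v=(3,-2)
3. t=7/6 → R at (8,11/3); v=(-3,-2)
4. t=11/6 → B at (5/2,0); v=(-3,2)
5. t=5/6 → L at (0,5/3); v=(3,2)
6. t=13/6 → T at (13/2,6); v=(3,-2)
7. t=1/2 → R at (8,5); v=(-3,-2)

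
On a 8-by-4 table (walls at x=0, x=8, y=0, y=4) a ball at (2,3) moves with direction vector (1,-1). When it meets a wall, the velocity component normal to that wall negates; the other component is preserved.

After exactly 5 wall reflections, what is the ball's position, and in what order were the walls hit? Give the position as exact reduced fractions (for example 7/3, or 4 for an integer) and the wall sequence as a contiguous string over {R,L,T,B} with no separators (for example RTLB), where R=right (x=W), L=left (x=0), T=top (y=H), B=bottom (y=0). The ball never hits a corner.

1. t=3 → B at (5,0); v=(1,1)
2. t=3 → R at (8,3); v=(-1,1)
3. t=1 → T at (7,4); v=(-1,-1)
4. t=4 → B at (3,0); v=(-1,1)
5. t=3 → L at (0,3); v=(1,1)

Final position: (0,3)
Wall sequence: BRTBL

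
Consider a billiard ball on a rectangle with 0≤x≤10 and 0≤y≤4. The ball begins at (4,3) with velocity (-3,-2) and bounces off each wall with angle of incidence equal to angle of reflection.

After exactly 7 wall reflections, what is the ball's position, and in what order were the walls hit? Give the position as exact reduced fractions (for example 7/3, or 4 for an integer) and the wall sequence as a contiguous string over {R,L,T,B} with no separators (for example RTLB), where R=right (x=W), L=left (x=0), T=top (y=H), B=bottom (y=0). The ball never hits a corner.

1. t=4/3 → L at (0,1/3); v=(3,-2)
2. t=1/6 → B at (1/2,0); v=(3,2)
3. t=2 → T at (13/2,4); v=(3,-2)
4. t=7/6 → R at (10,5/3); v=(-3,-2)
5. t=5/6 → B at (15/2,0); v=(-3,2)
6. t=2 → T at (3/2,4); v=(-3,-2)
7. t=1/2 → L at (0,3); v=(3,-2)

Final position: (0,3)
Wall sequence: LBTRBTL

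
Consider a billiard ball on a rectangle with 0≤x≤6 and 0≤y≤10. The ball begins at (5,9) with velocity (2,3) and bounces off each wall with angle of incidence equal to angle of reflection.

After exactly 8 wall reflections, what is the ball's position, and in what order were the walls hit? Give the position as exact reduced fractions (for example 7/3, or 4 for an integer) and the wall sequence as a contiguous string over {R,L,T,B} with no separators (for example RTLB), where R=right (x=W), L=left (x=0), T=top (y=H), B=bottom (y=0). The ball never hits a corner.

Final position: (5/3,0)
Wall sequence: TRLBRTLB

1. t=1/3 → T at (17/3,10); v=(2,-3)
2. t=1/6 → R at (6,19/2); v=(-2,-3)
3. t=3 → L at (0,1/2); v=(2,-3)
4. t=1/6 → B at (1/3,0); v=(2,3)
5. t=17/6 → R at (6,17/2); v=(-2,3)
6. t=1/2 → T at (5,10); v=(-2,-3)
7. t=5/2 → L at (0,5/2); v=(2,-3)
8. t=5/6 → B at (5/3,0); v=(2,3)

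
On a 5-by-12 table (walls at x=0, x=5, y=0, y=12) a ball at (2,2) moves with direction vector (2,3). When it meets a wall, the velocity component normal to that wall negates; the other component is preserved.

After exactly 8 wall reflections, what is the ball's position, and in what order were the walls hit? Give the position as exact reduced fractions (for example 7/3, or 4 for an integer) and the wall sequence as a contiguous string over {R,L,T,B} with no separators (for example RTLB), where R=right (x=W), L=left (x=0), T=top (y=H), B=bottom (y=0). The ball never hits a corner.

Final position: (5,23/2)
Wall sequence: RTLRBLTR

1. t=3/2 → R at (5,13/2); v=(-2,3)
2. t=11/6 → T at (4/3,12); v=(-2,-3)
3. t=2/3 → L at (0,10); v=(2,-3)
4. t=5/2 → R at (5,5/2); v=(-2,-3)
5. t=5/6 → B at (10/3,0); v=(-2,3)
6. t=5/3 → L at (0,5); v=(2,3)
7. t=7/3 → T at (14/3,12); v=(2,-3)
8. t=1/6 → R at (5,23/2); v=(-2,-3)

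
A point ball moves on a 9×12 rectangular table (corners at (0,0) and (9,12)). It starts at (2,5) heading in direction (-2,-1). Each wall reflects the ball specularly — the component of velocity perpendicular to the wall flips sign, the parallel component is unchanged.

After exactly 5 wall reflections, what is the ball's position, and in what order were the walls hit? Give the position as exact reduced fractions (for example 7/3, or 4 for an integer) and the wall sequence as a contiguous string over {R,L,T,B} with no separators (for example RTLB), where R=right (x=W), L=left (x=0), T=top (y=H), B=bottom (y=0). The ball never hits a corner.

Final position: (9,19/2)
Wall sequence: LBRLR

1. t=1 → L at (0,4); v=(2,-1)
2. t=4 → B at (8,0); v=(2,1)
3. t=1/2 → R at (9,1/2); v=(-2,1)
4. t=9/2 → L at (0,5); v=(2,1)
5. t=9/2 → R at (9,19/2); v=(-2,1)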